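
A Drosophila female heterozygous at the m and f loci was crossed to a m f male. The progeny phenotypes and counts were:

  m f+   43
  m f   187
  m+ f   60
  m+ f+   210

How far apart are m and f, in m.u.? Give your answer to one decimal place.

20.6 m.u.

The two most frequent classes, m+ f+ (210) and m f (187), are the parental types, so the F1 was m+ f+ / m f.
The recombinant classes are m+ f and m f+: 60 + 43 = 103.
Recombination frequency = 103/500 = 0.2060 ≈ 20.6%, i.e. 20.6 m.u.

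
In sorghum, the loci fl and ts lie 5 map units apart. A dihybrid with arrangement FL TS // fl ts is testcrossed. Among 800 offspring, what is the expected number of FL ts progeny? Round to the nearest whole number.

A map distance of 5 map units corresponds to a recombination frequency of 0.050.
The F1 is FL TS / fl ts, so FL ts is a recombinant gamete class with expected frequency r/2 = 0.050/2 = 0.0250.
Expected number = 0.0250 × 800 = 20.00 ≈ 20.

20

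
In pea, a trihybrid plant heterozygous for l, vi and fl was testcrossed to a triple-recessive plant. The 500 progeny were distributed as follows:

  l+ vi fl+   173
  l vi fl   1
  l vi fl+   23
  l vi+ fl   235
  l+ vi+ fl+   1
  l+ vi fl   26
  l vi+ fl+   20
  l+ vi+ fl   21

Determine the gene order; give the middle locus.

vi

The two most frequent reciprocal classes, l+ vi fl+ and l vi+ fl, are the parental types, so the F1 was l+ vi fl+ / l vi+ fl.
The two rarest classes, l+ vi+ fl+ and l vi fl, are the double crossovers. Comparing them with the parentals, only the vi allele has switched, so vi is the middle locus and the order is l – vi – fl.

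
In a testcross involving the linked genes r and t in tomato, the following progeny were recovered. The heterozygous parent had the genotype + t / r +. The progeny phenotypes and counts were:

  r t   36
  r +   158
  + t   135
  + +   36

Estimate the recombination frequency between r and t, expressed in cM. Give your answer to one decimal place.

19.7 cM

The recombinant classes are + + and r t: 36 + 36 = 72.
Recombination frequency = 72/365 = 0.1973 ≈ 19.7%, i.e. 19.7 cM.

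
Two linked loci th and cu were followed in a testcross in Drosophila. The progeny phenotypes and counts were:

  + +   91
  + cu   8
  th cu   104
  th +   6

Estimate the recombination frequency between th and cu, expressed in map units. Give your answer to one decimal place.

The two most frequent classes, + + (91) and th cu (104), are the parental types, so the F1 was + + / th cu.
The recombinant classes are + cu and th +: 8 + 6 = 14.
Recombination frequency = 14/209 = 0.0670 ≈ 6.7%, i.e. 6.7 map units.

6.7 map units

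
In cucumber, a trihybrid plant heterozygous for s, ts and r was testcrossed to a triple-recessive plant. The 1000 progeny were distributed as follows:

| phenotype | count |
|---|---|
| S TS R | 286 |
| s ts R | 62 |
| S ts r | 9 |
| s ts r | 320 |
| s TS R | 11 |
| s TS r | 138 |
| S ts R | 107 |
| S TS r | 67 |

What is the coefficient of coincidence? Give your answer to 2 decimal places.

0.51

The two most frequent reciprocal classes, S TS R and s ts r, are the parental types, so the F1 was S TS R / s ts r.
The two rarest classes, s TS R and S ts r, are the double crossovers. Comparing them with the parentals, only the s allele has switched, so s is the middle locus and the order is r – s – ts.
r–s: (129 + 20)/1000 = 0.1490; s–ts: (245 + 20)/1000 = 0.2650.
Expected DCO frequency = 0.1490 × 0.2650 ≈ 0.03948; observed = 20/1000 ≈ 0.02000.
Coefficient of coincidence = 0.02000/0.03948 ≈ 0.51.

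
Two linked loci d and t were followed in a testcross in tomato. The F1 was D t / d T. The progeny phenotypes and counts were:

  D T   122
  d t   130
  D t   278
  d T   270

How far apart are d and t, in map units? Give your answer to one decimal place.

31.5 map units

The recombinant classes are D T and d t: 122 + 130 = 252.
Recombination frequency = 252/800 = 0.3150 ≈ 31.5%, i.e. 31.5 map units.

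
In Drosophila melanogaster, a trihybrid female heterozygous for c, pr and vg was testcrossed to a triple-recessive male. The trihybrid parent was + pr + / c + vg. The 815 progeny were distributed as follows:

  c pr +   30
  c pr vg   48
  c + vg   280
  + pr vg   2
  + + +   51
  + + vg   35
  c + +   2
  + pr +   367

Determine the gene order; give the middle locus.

vg

The two rarest classes, + pr vg and c + +, are the double crossovers. Comparing them with the parentals, only the vg allele has switched, so vg is the middle locus and the order is pr – vg – c.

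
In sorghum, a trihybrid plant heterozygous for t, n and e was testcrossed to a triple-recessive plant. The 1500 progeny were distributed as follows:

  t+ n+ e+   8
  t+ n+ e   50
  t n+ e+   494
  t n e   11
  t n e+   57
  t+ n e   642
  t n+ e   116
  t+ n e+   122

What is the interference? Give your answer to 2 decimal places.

0.12

The two most frequent reciprocal classes, t+ n e and t n+ e+, are the parental types, so the F1 was t+ n e / t n+ e+.
The two rarest classes, t n e and t+ n+ e+, are the double crossovers. Comparing them with the parentals, only the t allele has switched, so t is the middle locus and the order is n – t – e.
n–t: (107 + 19)/1500 = 0.0840; t–e: (238 + 19)/1500 = 0.1713.
Expected DCO frequency = 0.0840 × 0.1713 ≈ 0.01439; observed = 19/1500 ≈ 0.01267.
Coefficient of coincidence = 0.01267/0.01439 ≈ 0.88; interference = 1 − 0.88 = 0.12.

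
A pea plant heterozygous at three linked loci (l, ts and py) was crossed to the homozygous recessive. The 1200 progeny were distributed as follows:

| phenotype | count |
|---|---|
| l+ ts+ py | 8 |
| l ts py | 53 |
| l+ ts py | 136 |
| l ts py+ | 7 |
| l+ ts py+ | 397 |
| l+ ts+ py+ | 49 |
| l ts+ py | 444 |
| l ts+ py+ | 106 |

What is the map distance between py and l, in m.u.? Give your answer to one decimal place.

21.4 m.u.

The two most frequent reciprocal classes, l+ ts py+ and l ts+ py, are the parental types, so the F1 was l+ ts py+ / l ts+ py.
The two rarest classes, l ts py+ and l+ ts+ py, are the double crossovers. Comparing them with the parentals, only the l allele has switched, so l is the middle locus and the order is py – l – ts.
Crossovers in the py–l interval produce the single-crossover classes l+ ts py and l ts+ py+ (136 + 106 = 242) plus the double crossovers (15).
RF(py–l) = (242 + 15) / 1200 = 257/1200 = 0.2142 → 21.4 m.u.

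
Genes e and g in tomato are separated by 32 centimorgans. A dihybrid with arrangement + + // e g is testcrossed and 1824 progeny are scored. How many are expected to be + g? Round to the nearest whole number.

A map distance of 32 centimorgans corresponds to a recombination frequency of 0.320.
The F1 is + + / e g, so + g is a recombinant gamete class with expected frequency r/2 = 0.320/2 = 0.1600.
Expected number = 0.1600 × 1824 = 291.84 ≈ 292.

292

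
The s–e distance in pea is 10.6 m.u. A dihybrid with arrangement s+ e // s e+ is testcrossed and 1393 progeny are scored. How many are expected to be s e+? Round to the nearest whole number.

A map distance of 10.6 m.u. corresponds to a recombination frequency of 0.106.
The F1 is s+ e / s e+, so s e+ is a parental gamete class with expected frequency (1 − r)/2 = 0.894/2 = 0.4470.
Expected number = 0.4470 × 1393 = 622.67 ≈ 623.

623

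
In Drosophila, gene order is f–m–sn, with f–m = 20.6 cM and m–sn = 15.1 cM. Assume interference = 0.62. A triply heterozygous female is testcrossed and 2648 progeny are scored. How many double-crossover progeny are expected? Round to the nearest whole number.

31

Map distances give recombination frequencies of 0.206 and 0.151 for the two intervals.
With interference 0.62 (so coincidence = 0.38), expected double-crossover frequency = 0.206 × 0.151 × 0.38 = 0.01182.
Expected number = 0.01182 × 2648 = 31.30 ≈ 31.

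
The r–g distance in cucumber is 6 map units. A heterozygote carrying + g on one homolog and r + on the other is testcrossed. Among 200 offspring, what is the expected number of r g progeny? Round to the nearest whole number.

6

A map distance of 6 map units corresponds to a recombination frequency of 0.060.
The F1 is + g / r +, so r g is a recombinant gamete class with expected frequency r/2 = 0.060/2 = 0.0300.
Expected number = 0.0300 × 200 = 6.00 ≈ 6.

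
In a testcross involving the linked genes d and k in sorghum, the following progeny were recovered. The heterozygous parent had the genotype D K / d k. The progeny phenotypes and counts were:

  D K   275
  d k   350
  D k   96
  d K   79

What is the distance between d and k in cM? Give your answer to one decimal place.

The recombinant classes are D k and d K: 96 + 79 = 175.
Recombination frequency = 175/800 = 0.2188 ≈ 21.9%, i.e. 21.9 cM.

21.9 cM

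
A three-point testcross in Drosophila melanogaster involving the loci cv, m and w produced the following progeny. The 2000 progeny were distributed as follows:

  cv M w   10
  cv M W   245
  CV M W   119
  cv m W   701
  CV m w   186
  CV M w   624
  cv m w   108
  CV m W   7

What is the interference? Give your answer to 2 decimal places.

The two most frequent reciprocal classes, CV M w and cv m W, are the parental types, so the F1 was CV M w / cv m W.
The two rarest classes, cv M w and CV m W, are the double crossovers. Comparing them with the parentals, only the cv allele has switched, so cv is the middle locus and the order is w – cv – m.
w–cv: (227 + 17)/2000 = 0.1220; cv–m: (431 + 17)/2000 = 0.2240.
Expected DCO frequency = 0.1220 × 0.2240 ≈ 0.02733; observed = 17/2000 ≈ 0.00850.
Coefficient of coincidence = 0.00850/0.02733 ≈ 0.31; interference = 1 − 0.31 = 0.69.

0.69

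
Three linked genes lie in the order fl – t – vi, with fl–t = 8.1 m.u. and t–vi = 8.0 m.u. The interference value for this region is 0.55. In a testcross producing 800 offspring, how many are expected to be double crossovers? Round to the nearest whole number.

2

Map distances give recombination frequencies of 0.081 and 0.080 for the two intervals.
With interference 0.55 (so coincidence = 0.45), expected double-crossover frequency = 0.081 × 0.080 × 0.45 = 0.00292.
Expected number = 0.00292 × 800 = 2.33 ≈ 2.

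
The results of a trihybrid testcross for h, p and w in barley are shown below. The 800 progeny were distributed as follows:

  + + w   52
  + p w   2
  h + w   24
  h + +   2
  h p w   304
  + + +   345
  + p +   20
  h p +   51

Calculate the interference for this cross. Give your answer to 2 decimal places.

The two most frequent reciprocal classes, + + + and h p w, are the parental types, so the F1 was + + + / h p w.
The two rarest classes, h + + and + p w, are the double crossovers. Comparing them with the parentals, only the h allele has switched, so h is the middle locus and the order is w – h – p.
w–h: (103 + 4)/800 = 0.1338; h–p: (44 + 4)/800 = 0.0600.
Expected DCO frequency = 0.1338 × 0.0600 ≈ 0.00803; observed = 4/800 ≈ 0.00500.
Coefficient of coincidence = 0.00500/0.00803 ≈ 0.62; interference = 1 − 0.62 = 0.38.

0.38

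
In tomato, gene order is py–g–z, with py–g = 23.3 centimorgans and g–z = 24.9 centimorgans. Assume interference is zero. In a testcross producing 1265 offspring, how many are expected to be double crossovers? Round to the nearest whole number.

73

Map distances give recombination frequencies of 0.233 and 0.249 for the two intervals.
With no interference, expected double-crossover frequency = 0.233 × 0.249 = 0.05802.
Expected number = 0.05802 × 1265 = 73.39 ≈ 73.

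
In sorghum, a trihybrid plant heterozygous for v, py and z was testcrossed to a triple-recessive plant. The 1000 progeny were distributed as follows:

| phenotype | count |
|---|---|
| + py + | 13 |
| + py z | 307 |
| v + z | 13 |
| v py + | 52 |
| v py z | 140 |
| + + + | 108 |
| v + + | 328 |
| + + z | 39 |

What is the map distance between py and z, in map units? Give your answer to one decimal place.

The two most frequent reciprocal classes, + py z and v + +, are the parental types, so the F1 was + py z / v + +.
The two rarest classes, + py + and v + z, are the double crossovers. Comparing them with the parentals, only the z allele has switched, so z is the middle locus and the order is v – z – py.
Crossovers in the z–py interval produce the single-crossover classes + + z and v py + (39 + 52 = 91) plus the double crossovers (26).
RF(z–py) = (91 + 26) / 1000 = 117/1000 = 0.1170 → 11.7 map units.

11.7 map units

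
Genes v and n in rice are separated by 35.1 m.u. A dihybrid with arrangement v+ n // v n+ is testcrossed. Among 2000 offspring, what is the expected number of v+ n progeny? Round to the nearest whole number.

649

A map distance of 35.1 m.u. corresponds to a recombination frequency of 0.351.
The F1 is v+ n / v n+, so v+ n is a parental gamete class with expected frequency (1 − r)/2 = 0.649/2 = 0.3245.
Expected number = 0.3245 × 2000 = 649.00 ≈ 649.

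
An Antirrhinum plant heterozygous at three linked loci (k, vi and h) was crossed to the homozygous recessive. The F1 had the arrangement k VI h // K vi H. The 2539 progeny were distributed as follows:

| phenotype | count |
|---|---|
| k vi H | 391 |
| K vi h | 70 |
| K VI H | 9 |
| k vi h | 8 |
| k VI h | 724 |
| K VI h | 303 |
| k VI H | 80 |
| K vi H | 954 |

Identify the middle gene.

The two rarest classes, k vi h and K VI H, are the double crossovers. Comparing them with the parentals, only the vi allele has switched, so vi is the middle locus and the order is h – vi – k.

vi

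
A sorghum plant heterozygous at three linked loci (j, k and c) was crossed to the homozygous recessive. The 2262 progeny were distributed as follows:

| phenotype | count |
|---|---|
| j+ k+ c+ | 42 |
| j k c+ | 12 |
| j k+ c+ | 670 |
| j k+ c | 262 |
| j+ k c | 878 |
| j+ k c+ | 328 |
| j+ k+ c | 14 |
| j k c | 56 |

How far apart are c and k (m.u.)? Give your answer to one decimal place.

27.2 m.u.

The two most frequent reciprocal classes, j+ k c and j k+ c+, are the parental types, so the F1 was j+ k c / j k+ c+.
The two rarest classes, j+ k+ c and j k c+, are the double crossovers. Comparing them with the parentals, only the k allele has switched, so k is the middle locus and the order is c – k – j.
Crossovers in the c–k interval produce the single-crossover classes j+ k c+ and j k+ c (328 + 262 = 590) plus the double crossovers (26).
RF(c–k) = (590 + 26) / 2262 = 616/2262 = 0.2723 → 27.2 m.u.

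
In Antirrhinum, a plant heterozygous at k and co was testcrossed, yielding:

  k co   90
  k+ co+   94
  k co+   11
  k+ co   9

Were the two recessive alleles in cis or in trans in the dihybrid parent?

cis

The two most frequent classes are k+ co+ (94) and k co (90); these are the parental (non-recombinant) types.
So the F1 carried k+ co+ on one chromosome and k co on the other — the recessive alleles are on the same chromosome (cis / coupling).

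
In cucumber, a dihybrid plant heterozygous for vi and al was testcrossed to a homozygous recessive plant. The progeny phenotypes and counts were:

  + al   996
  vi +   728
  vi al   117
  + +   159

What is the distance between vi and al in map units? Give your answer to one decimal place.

13.8 map units

The two most frequent classes, + al (996) and vi + (728), are the parental types, so the F1 was + al / vi +.
The recombinant classes are + + and vi al: 159 + 117 = 276.
Recombination frequency = 276/2000 = 0.1380 ≈ 13.8%, i.e. 13.8 map units.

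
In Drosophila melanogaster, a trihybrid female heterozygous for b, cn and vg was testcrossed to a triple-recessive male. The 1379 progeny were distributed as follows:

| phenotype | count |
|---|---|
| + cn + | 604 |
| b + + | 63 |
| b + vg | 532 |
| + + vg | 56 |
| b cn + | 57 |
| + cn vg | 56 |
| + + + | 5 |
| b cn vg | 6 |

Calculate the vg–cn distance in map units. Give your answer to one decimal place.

The two most frequent reciprocal classes, b + vg and + cn +, are the parental types, so the F1 was b + vg / + cn +.
The two rarest classes, b cn vg and + + +, are the double crossovers. Comparing them with the parentals, only the cn allele has switched, so cn is the middle locus and the order is vg – cn – b.
Crossovers in the vg–cn interval produce the single-crossover classes b + + and + cn vg (63 + 56 = 119) plus the double crossovers (11).
RF(vg–cn) = (119 + 11) / 1379 = 130/1379 = 0.0943 → 9.4 map units.

9.4 map units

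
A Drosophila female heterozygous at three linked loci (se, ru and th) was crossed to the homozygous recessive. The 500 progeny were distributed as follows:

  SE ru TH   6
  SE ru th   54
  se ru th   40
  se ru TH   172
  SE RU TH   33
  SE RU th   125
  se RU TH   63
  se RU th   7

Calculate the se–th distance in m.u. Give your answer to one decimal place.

The two most frequent reciprocal classes, se ru TH and SE RU th, are the parental types, so the F1 was se ru TH / SE RU th.
The two rarest classes, SE ru TH and se RU th, are the double crossovers. Comparing them with the parentals, only the se allele has switched, so se is the middle locus and the order is ru – se – th.
Crossovers in the se–th interval produce the single-crossover classes se ru th and SE RU TH (40 + 33 = 73) plus the double crossovers (13).
RF(se–th) = (73 + 13) / 500 = 86/500 = 0.1720 → 17.2 m.u.

17.2 m.u.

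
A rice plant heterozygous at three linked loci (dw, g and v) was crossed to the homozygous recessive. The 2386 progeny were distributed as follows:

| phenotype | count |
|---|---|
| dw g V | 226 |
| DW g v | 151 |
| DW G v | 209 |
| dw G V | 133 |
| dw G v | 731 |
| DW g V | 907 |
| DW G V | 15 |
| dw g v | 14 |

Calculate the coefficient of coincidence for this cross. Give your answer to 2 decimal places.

0.48

The two most frequent reciprocal classes, DW g V and dw G v, are the parental types, so the F1 was DW g V / dw G v.
The two rarest classes, DW G V and dw g v, are the double crossovers. Comparing them with the parentals, only the g allele has switched, so g is the middle locus and the order is v – g – dw.
v–g: (284 + 29)/2386 = 0.1312; g–dw: (435 + 29)/2386 = 0.1945.
Expected DCO frequency = 0.1312 × 0.1945 ≈ 0.02552; observed = 29/2386 ≈ 0.01215.
Coefficient of coincidence = 0.01215/0.02552 ≈ 0.48.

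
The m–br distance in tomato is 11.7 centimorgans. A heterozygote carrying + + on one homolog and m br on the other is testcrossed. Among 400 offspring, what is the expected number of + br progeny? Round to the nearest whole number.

A map distance of 11.7 centimorgans corresponds to a recombination frequency of 0.117.
The F1 is + + / m br, so + br is a recombinant gamete class with expected frequency r/2 = 0.117/2 = 0.0585.
Expected number = 0.0585 × 400 = 23.40 ≈ 23.

23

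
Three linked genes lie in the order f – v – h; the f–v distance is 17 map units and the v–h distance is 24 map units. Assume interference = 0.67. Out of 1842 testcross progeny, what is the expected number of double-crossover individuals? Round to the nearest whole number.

Map distances give recombination frequencies of 0.170 and 0.240 for the two intervals.
With interference 0.67 (so coincidence = 0.33), expected double-crossover frequency = 0.170 × 0.240 × 0.33 = 0.01346.
Expected number = 0.01346 × 1842 = 24.80 ≈ 25.

25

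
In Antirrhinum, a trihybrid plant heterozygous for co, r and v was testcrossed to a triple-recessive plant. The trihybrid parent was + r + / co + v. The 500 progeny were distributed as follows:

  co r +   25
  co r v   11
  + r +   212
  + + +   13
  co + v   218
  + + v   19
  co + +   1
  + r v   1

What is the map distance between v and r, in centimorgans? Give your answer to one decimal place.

The two rarest classes, + r v and co + +, are the double crossovers. Comparing them with the parentals, only the v allele has switched, so v is the middle locus and the order is co – v – r.
Crossovers in the v–r interval produce the single-crossover classes + + + and co r v (13 + 11 = 24) plus the double crossovers (2).
RF(v–r) = (24 + 2) / 500 = 26/500 = 0.0520 → 5.2 centimorgans.

5.2 centimorgans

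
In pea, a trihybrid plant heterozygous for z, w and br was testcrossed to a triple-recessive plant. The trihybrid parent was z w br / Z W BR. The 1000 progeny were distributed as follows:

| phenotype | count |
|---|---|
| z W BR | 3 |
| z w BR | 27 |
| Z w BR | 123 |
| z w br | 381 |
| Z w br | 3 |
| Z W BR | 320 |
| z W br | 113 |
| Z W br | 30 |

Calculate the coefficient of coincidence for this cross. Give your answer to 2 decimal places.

The two rarest classes, Z w br and z W BR, are the double crossovers. Comparing them with the parentals, only the z allele has switched, so z is the middle locus and the order is br – z – w.
br–z: (57 + 6)/1000 = 0.0630; z–w: (236 + 6)/1000 = 0.2420.
Expected DCO frequency = 0.0630 × 0.2420 ≈ 0.01525; observed = 6/1000 ≈ 0.00600.
Coefficient of coincidence = 0.00600/0.01525 ≈ 0.39.

0.39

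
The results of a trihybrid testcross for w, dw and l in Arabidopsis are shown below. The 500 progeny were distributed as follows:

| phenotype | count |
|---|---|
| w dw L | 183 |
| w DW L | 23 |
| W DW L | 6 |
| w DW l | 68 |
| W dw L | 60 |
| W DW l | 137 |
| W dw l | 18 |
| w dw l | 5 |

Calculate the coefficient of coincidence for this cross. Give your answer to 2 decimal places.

The two most frequent reciprocal classes, W DW l and w dw L, are the parental types, so the F1 was W DW l / w dw L.
The two rarest classes, W DW L and w dw l, are the double crossovers. Comparing them with the parentals, only the l allele has switched, so l is the middle locus and the order is w – l – dw.
w–l: (128 + 11)/500 = 0.2780; l–dw: (41 + 11)/500 = 0.1040.
Expected DCO frequency = 0.2780 × 0.1040 ≈ 0.02891; observed = 11/500 ≈ 0.02200.
Coefficient of coincidence = 0.02200/0.02891 ≈ 0.76.

0.76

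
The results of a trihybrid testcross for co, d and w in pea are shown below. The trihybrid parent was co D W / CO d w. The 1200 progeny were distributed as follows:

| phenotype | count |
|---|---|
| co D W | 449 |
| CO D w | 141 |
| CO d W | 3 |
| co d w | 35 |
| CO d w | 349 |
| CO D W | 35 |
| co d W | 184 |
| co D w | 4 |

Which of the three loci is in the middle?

The two rarest classes, co D w and CO d W, are the double crossovers. Comparing them with the parentals, only the w allele has switched, so w is the middle locus and the order is d – w – co.

w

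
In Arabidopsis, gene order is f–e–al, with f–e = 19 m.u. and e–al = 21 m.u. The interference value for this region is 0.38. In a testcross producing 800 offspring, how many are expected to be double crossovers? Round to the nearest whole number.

20

Map distances give recombination frequencies of 0.190 and 0.210 for the two intervals.
With interference 0.38 (so coincidence = 0.62), expected double-crossover frequency = 0.190 × 0.210 × 0.62 = 0.02474.
Expected number = 0.02474 × 800 = 19.79 ≈ 20.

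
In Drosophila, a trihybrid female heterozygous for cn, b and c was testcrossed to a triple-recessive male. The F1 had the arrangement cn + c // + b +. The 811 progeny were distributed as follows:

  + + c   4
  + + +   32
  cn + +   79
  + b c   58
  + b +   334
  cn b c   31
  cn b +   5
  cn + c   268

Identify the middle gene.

The two rarest classes, + + c and cn b +, are the double crossovers. Comparing them with the parentals, only the cn allele has switched, so cn is the middle locus and the order is b – cn – c.

cn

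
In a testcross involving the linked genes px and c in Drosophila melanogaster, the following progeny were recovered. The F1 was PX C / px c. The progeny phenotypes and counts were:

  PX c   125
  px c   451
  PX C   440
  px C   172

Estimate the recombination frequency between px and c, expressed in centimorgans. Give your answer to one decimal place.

The recombinant classes are PX c and px C: 125 + 172 = 297.
Recombination frequency = 297/1188 = 0.2500 ≈ 25.0%, i.e. 25.0 centimorgans.

25.0 centimorgans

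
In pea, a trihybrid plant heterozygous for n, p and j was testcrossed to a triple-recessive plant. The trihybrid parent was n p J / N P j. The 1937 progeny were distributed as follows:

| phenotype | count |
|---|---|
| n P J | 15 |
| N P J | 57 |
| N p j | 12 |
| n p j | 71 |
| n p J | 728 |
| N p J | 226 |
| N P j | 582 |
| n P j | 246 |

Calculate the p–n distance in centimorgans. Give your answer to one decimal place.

25.8 centimorgans

The two rarest classes, n P J and N p j, are the double crossovers. Comparing them with the parentals, only the p allele has switched, so p is the middle locus and the order is j – p – n.
Crossovers in the p–n interval produce the single-crossover classes N p J and n P j (226 + 246 = 472) plus the double crossovers (27).
RF(p–n) = (472 + 27) / 1937 = 499/1937 = 0.2576 → 25.8 centimorgans.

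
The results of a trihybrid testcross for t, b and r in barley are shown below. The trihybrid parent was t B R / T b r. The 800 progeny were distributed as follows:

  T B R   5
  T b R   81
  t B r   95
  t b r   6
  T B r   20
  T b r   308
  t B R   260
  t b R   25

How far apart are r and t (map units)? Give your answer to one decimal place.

23.4 map units

The two rarest classes, T B R and t b r, are the double crossovers. Comparing them with the parentals, only the t allele has switched, so t is the middle locus and the order is b – t – r.
Crossovers in the t–r interval produce the single-crossover classes t B r and T b R (95 + 81 = 176) plus the double crossovers (11).
RF(t–r) = (176 + 11) / 800 = 187/800 = 0.2338 → 23.4 map units.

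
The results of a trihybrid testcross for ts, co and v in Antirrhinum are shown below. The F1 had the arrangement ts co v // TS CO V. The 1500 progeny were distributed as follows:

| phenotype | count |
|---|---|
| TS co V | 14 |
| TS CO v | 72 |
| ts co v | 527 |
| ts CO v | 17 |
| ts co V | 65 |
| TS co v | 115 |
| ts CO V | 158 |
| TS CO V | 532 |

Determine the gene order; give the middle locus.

The two rarest classes, ts CO v and TS co V, are the double crossovers. Comparing them with the parentals, only the co allele has switched, so co is the middle locus and the order is ts – co – v.

co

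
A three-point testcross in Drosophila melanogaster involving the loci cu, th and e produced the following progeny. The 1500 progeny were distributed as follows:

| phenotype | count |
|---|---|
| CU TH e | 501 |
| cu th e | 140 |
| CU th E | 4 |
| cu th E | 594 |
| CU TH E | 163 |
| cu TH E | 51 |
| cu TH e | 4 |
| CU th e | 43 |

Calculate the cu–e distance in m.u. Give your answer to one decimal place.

The two most frequent reciprocal classes, cu th E and CU TH e, are the parental types, so the F1 was cu th E / CU TH e.
The two rarest classes, CU th E and cu TH e, are the double crossovers. Comparing them with the parentals, only the cu allele has switched, so cu is the middle locus and the order is th – cu – e.
Crossovers in the cu–e interval produce the single-crossover classes cu th e and CU TH E (140 + 163 = 303) plus the double crossovers (8).
RF(cu–e) = (303 + 8) / 1500 = 311/1500 = 0.2073 → 20.7 m.u.

20.7 m.u.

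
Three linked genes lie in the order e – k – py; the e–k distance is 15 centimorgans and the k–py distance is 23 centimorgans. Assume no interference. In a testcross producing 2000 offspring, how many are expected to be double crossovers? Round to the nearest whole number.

69

Map distances give recombination frequencies of 0.150 and 0.230 for the two intervals.
With no interference, expected double-crossover frequency = 0.150 × 0.230 = 0.03450.
Expected number = 0.03450 × 2000 = 69.00 ≈ 69.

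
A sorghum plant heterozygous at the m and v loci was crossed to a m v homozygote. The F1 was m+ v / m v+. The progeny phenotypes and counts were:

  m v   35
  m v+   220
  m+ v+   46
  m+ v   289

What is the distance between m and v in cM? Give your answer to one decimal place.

The recombinant classes are m+ v+ and m v: 46 + 35 = 81.
Recombination frequency = 81/590 = 0.1373 ≈ 13.7%, i.e. 13.7 cM.

13.7 cM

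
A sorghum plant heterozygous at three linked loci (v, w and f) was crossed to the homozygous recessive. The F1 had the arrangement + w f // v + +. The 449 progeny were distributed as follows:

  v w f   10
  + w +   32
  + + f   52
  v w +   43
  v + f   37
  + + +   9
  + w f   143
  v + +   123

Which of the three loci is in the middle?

v

The two rarest classes, v w f and + + +, are the double crossovers. Comparing them with the parentals, only the v allele has switched, so v is the middle locus and the order is w – v – f.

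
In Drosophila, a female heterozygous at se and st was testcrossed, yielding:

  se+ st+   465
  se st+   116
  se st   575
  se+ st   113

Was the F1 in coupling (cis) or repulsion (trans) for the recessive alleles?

The two most frequent classes are se+ st+ (465) and se st (575); these are the parental (non-recombinant) types.
So the F1 carried se+ st+ on one chromosome and se st on the other — the recessive alleles are on the same chromosome (cis / coupling).

cis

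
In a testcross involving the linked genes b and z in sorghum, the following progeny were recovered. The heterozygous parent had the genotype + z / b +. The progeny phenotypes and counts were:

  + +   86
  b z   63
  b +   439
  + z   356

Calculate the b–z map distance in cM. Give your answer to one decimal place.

The recombinant classes are + + and b z: 86 + 63 = 149.
Recombination frequency = 149/944 = 0.1578 ≈ 15.8%, i.e. 15.8 cM.

15.8 cM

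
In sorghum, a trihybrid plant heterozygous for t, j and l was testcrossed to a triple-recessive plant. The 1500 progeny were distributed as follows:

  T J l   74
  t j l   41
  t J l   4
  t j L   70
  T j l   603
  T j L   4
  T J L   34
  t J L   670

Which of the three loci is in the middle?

l

The two most frequent reciprocal classes, t J L and T j l, are the parental types, so the F1 was t J L / T j l.
The two rarest classes, t J l and T j L, are the double crossovers. Comparing them with the parentals, only the l allele has switched, so l is the middle locus and the order is j – l – t.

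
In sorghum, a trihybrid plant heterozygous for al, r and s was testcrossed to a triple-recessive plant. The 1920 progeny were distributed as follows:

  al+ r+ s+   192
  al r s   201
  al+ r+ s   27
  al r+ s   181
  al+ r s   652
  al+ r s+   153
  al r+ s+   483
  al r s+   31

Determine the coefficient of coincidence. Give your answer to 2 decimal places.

The two most frequent reciprocal classes, al+ r s and al r+ s+, are the parental types, so the F1 was al+ r s / al r+ s+.
The two rarest classes, al+ r+ s and al r s+, are the double crossovers. Comparing them with the parentals, only the r allele has switched, so r is the middle locus and the order is s – r – al.
s–r: (334 + 58)/1920 = 0.2042; r–al: (393 + 58)/1920 = 0.2349.
Expected DCO frequency = 0.2042 × 0.2349 ≈ 0.04797; observed = 58/1920 ≈ 0.03021.
Coefficient of coincidence = 0.03021/0.04797 ≈ 0.63.

0.63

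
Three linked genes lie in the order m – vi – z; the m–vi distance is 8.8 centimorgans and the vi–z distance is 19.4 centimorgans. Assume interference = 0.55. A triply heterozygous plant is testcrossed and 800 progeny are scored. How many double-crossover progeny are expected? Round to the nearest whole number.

6

Map distances give recombination frequencies of 0.088 and 0.194 for the two intervals.
With interference 0.55 (so coincidence = 0.45), expected double-crossover frequency = 0.088 × 0.194 × 0.45 = 0.00768.
Expected number = 0.00768 × 800 = 6.15 ≈ 6.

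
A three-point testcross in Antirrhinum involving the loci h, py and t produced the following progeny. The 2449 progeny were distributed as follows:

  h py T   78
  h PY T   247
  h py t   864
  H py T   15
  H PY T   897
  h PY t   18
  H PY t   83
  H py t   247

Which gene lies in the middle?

The two most frequent reciprocal classes, H PY T and h py t, are the parental types, so the F1 was H PY T / h py t.
The two rarest classes, H py T and h PY t, are the double crossovers. Comparing them with the parentals, only the py allele has switched, so py is the middle locus and the order is h – py – t.

py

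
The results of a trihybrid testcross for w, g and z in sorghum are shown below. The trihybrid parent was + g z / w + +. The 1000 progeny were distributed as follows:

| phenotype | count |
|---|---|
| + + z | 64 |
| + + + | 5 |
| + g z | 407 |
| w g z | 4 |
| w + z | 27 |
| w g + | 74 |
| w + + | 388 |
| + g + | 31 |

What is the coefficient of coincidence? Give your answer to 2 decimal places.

0.91

The two rarest classes, w g z and + + +, are the double crossovers. Comparing them with the parentals, only the w allele has switched, so w is the middle locus and the order is g – w – z.
g–w: (138 + 9)/1000 = 0.1470; w–z: (58 + 9)/1000 = 0.0670.
Expected DCO frequency = 0.1470 × 0.0670 ≈ 0.00985; observed = 9/1000 ≈ 0.00900.
Coefficient of coincidence = 0.00900/0.00985 ≈ 0.91.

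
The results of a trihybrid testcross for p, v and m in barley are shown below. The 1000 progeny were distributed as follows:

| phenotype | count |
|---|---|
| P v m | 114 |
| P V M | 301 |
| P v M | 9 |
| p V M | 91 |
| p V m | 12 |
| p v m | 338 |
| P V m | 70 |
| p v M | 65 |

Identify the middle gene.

v

The two most frequent reciprocal classes, p v m and P V M, are the parental types, so the F1 was p v m / P V M.
The two rarest classes, p V m and P v M, are the double crossovers. Comparing them with the parentals, only the v allele has switched, so v is the middle locus and the order is m – v – p.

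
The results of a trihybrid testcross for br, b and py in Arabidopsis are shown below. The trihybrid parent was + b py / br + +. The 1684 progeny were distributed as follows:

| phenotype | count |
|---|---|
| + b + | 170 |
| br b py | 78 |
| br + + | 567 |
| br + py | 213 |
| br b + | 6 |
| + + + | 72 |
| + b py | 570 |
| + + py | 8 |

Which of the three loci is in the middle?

The two rarest classes, + + py and br b +, are the double crossovers. Comparing them with the parentals, only the b allele has switched, so b is the middle locus and the order is br – b – py.

b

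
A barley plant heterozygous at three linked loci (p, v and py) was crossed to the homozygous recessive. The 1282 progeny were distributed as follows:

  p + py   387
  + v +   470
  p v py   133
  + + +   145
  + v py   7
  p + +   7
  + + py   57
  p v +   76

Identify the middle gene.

The two most frequent reciprocal classes, p + py and + v +, are the parental types, so the F1 was p + py / + v +.
The two rarest classes, p + + and + v py, are the double crossovers. Comparing them with the parentals, only the py allele has switched, so py is the middle locus and the order is v – py – p.

py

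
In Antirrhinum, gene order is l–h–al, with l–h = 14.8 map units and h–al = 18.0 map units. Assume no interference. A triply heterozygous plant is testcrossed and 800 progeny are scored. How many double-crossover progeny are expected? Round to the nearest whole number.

Map distances give recombination frequencies of 0.148 and 0.180 for the two intervals.
With no interference, expected double-crossover frequency = 0.148 × 0.180 = 0.02664.
Expected number = 0.02664 × 800 = 21.31 ≈ 21.

21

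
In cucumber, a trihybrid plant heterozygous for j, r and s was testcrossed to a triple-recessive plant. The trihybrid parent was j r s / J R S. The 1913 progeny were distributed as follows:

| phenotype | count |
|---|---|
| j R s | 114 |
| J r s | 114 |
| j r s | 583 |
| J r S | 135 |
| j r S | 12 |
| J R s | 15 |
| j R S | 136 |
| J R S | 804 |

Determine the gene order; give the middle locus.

The two rarest classes, j r S and J R s, are the double crossovers. Comparing them with the parentals, only the s allele has switched, so s is the middle locus and the order is r – s – j.

s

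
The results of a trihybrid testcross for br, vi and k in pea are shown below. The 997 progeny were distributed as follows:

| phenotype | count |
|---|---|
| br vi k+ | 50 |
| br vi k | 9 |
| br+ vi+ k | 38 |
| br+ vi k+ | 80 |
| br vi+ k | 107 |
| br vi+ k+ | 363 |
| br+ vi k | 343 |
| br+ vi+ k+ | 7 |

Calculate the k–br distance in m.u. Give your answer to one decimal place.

20.4 m.u.

The two most frequent reciprocal classes, br+ vi k and br vi+ k+, are the parental types, so the F1 was br+ vi k / br vi+ k+.
The two rarest classes, br vi k and br+ vi+ k+, are the double crossovers. Comparing them with the parentals, only the br allele has switched, so br is the middle locus and the order is k – br – vi.
Crossovers in the k–br interval produce the single-crossover classes br+ vi k+ and br vi+ k (80 + 107 = 187) plus the double crossovers (16).
RF(k–br) = (187 + 16) / 997 = 203/997 = 0.2036 → 20.4 m.u.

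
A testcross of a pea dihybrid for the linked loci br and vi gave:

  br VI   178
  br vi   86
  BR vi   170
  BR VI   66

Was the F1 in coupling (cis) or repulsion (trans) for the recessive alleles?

The two most frequent classes are BR vi (170) and br VI (178); these are the parental (non-recombinant) types.
So the F1 carried BR vi on one chromosome and br VI on the other — the recessive alleles are on opposite chromosomes (trans / repulsion).

trans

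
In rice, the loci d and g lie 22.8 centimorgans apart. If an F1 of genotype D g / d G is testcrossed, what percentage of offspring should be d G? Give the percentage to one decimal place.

38.6%

A map distance of 22.8 centimorgans corresponds to a recombination frequency of 0.228.
The F1 is D g / d G, so d G is a parental gamete class with expected frequency (1 − r)/2 = 0.772/2 = 0.3860.
That is 0.3860 = 38.6% of the progeny.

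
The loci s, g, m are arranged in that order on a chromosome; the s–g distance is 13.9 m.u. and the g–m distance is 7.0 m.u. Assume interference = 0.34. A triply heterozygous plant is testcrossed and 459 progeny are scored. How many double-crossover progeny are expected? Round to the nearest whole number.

3

Map distances give recombination frequencies of 0.139 and 0.070 for the two intervals.
With interference 0.34 (so coincidence = 0.66), expected double-crossover frequency = 0.139 × 0.070 × 0.66 = 0.00642.
Expected number = 0.00642 × 459 = 2.95 ≈ 3.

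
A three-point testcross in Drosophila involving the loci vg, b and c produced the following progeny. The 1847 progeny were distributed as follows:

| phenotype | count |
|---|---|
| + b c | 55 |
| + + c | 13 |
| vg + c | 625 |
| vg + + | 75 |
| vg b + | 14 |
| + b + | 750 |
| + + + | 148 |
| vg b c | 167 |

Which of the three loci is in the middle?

vg

The two most frequent reciprocal classes, + b + and vg + c, are the parental types, so the F1 was + b + / vg + c.
The two rarest classes, vg b + and + + c, are the double crossovers. Comparing them with the parentals, only the vg allele has switched, so vg is the middle locus and the order is c – vg – b.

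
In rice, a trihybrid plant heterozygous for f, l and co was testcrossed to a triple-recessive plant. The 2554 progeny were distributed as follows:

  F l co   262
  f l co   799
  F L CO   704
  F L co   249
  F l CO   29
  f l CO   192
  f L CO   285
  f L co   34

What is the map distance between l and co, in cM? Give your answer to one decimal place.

The two most frequent reciprocal classes, f l co and F L CO, are the parental types, so the F1 was f l co / F L CO.
The two rarest classes, f L co and F l CO, are the double crossovers. Comparing them with the parentals, only the l allele has switched, so l is the middle locus and the order is f – l – co.
Crossovers in the l–co interval produce the single-crossover classes f l CO and F L co (192 + 249 = 441) plus the double crossovers (63).
RF(l–co) = (441 + 63) / 2554 = 504/2554 = 0.1973 → 19.7 cM.

19.7 cM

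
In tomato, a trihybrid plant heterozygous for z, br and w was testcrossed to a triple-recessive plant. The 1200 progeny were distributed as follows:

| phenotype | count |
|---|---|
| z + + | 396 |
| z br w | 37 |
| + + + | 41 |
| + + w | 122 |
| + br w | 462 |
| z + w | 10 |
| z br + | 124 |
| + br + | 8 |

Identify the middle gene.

w

The two most frequent reciprocal classes, + br w and z + +, are the parental types, so the F1 was + br w / z + +.
The two rarest classes, + br + and z + w, are the double crossovers. Comparing them with the parentals, only the w allele has switched, so w is the middle locus and the order is z – w – br.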